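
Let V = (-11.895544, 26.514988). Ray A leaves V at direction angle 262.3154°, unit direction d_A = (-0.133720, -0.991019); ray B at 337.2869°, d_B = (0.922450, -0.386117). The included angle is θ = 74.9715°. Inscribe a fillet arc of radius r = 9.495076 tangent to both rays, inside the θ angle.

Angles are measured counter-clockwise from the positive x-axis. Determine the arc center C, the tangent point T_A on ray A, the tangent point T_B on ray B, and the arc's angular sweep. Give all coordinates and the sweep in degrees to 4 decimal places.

center=(-4.1413,12.9759) T_A=(-13.5511,14.2456) T_B=(-0.4751,21.7346) sweep=105.0285

bisector direction at 299.8012° = (0.496991,-0.867755)
center distance |VC| = r/sin(θ/2) = 9.495076/sin(37.4858°) = 15.602426
C = V + |VC|·bis = (-4.1413,12.9759)
T_A = V + ((C−V)·d_A)·d_A = V + 12.3806·d_A = (-13.5511,14.2456)
T_B = V + ((C−V)·d_B)·d_B = V + 12.3806·d_B = (-0.4751,21.7346)
sweep = 180° − θ = 105.0285°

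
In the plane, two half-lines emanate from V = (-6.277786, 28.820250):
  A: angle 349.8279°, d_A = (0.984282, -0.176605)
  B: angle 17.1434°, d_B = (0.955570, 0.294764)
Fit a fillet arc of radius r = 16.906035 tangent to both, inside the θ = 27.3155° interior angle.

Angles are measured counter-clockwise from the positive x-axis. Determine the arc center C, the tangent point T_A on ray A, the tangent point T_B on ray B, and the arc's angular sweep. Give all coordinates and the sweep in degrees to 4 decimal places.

bisector direction at 3.4857° = (0.998150,0.060799)
center distance |VC| = r/sin(θ/2) = 16.906035/sin(13.6578°) = 71.598832
C = V + |VC|·bis = (65.1886,33.1734)
T_A = V + ((C−V)·d_A)·d_A = V + 69.5743·d_A = (62.2029,16.5331)
T_B = V + ((C−V)·d_B)·d_B = V + 69.5743·d_B = (60.2053,49.3283)
sweep = 180° − θ = 152.6845°

center=(65.1886,33.1734) T_A=(62.2029,16.5331) T_B=(60.2053,49.3283) sweep=152.6845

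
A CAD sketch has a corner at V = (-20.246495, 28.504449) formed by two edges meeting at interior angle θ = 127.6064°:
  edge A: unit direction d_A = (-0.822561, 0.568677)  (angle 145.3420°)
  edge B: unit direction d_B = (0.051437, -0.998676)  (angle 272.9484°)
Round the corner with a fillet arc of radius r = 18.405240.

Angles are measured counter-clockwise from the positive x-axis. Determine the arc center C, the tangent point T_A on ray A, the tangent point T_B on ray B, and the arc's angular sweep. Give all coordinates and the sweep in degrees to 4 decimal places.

bisector direction at 209.1452° = (-0.873388,-0.487025)
center distance |VC| = r/sin(θ/2) = 18.405240/sin(63.8032°) = 20.512190
C = V + |VC|·bis = (-38.1616,18.5145)
T_A = V + ((C−V)·d_A)·d_A = V + 9.0552·d_A = (-27.6950,33.6539)
T_B = V + ((C−V)·d_B)·d_B = V + 9.0552·d_B = (-19.7807,19.4612)
sweep = 180° − θ = 52.3936°

center=(-38.1616,18.5145) T_A=(-27.6950,33.6539) T_B=(-19.7807,19.4612) sweep=52.3936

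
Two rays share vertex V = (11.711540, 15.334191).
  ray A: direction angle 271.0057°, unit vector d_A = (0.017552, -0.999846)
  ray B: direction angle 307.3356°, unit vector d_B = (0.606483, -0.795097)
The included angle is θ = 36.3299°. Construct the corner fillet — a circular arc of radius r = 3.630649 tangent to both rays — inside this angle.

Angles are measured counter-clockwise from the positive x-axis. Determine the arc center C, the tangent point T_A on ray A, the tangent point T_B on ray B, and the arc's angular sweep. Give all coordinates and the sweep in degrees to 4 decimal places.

center=(15.5358,4.3341) T_A=(11.9058,4.2704) T_B=(18.4226,6.5361) sweep=143.6701

bisector direction at 289.1707° = (0.328383,-0.944545)
center distance |VC| = r/sin(θ/2) = 3.630649/sin(18.1650°) = 11.645888
C = V + |VC|·bis = (15.5358,4.3341)
T_A = V + ((C−V)·d_A)·d_A = V + 11.0655·d_A = (11.9058,4.2704)
T_B = V + ((C−V)·d_B)·d_B = V + 11.0655·d_B = (18.4226,6.5361)
sweep = 180° − θ = 143.6701°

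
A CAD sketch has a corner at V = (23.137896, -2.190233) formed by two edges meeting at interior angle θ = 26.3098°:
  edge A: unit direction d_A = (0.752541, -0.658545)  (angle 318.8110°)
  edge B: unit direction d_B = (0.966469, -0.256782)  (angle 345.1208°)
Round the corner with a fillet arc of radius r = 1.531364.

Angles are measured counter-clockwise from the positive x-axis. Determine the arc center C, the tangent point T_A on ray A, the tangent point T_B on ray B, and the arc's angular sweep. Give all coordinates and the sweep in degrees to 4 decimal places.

bisector direction at 331.9659° = (0.882668,-0.469997)
center distance |VC| = r/sin(θ/2) = 1.531364/sin(13.1549°) = 6.728772
C = V + |VC|·bis = (29.0772,-5.3527)
T_A = V + ((C−V)·d_A)·d_A = V + 6.5522·d_A = (28.0687,-6.5052)
T_B = V + ((C−V)·d_B)·d_B = V + 6.5522·d_B = (29.4704,-3.8727)
sweep = 180° − θ = 153.6902°

center=(29.0772,-5.3527) T_A=(28.0687,-6.5052) T_B=(29.4704,-3.8727) sweep=153.6902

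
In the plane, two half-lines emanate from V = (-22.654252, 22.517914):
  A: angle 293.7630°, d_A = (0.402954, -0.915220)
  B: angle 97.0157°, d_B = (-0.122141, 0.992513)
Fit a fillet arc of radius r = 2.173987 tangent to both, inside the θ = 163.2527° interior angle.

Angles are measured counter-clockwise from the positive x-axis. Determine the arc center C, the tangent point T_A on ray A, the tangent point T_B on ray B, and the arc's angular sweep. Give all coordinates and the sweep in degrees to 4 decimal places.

bisector direction at 15.3894° = (0.964145,0.265377)
center distance |VC| = r/sin(θ/2) = 2.173987/sin(81.6264°) = 2.197413
C = V + |VC|·bis = (-20.5356,23.1011)
T_A = V + ((C−V)·d_A)·d_A = V + 0.3200·d_A = (-22.5253,22.2250)
T_B = V + ((C−V)·d_B)·d_B = V + 0.3200·d_B = (-22.6933,22.8355)
sweep = 180° − θ = 16.7473°

center=(-20.5356,23.1011) T_A=(-22.5253,22.2250) T_B=(-22.6933,22.8355) sweep=16.7473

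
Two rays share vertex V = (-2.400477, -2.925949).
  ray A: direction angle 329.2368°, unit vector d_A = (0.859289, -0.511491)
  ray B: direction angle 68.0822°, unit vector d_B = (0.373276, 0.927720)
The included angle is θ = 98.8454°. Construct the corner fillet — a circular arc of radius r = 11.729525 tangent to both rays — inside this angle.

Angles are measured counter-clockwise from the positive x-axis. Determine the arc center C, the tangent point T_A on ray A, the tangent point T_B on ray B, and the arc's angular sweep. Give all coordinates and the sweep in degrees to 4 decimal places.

center=(12.2309,2.0150) T_A=(6.2314,-8.0641) T_B=(1.3492,6.3933) sweep=81.1546

bisector direction at 18.6595° = (0.947437,0.319943)
center distance |VC| = r/sin(θ/2) = 11.729525/sin(49.4227°) = 15.443155
C = V + |VC|·bis = (12.2309,2.0150)
T_A = V + ((C−V)·d_A)·d_A = V + 10.0454·d_A = (6.2314,-8.0641)
T_B = V + ((C−V)·d_B)·d_B = V + 10.0454·d_B = (1.3492,6.3933)
sweep = 180° − θ = 81.1546°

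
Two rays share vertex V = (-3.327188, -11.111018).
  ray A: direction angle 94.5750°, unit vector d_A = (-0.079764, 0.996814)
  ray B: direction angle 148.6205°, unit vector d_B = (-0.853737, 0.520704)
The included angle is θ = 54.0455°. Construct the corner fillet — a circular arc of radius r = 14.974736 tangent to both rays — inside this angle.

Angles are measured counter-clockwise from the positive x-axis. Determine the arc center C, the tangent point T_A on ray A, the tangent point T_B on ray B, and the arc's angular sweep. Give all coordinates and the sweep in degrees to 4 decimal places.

center=(-20.5961,16.9617) T_A=(-5.6691,18.1562) T_B=(-28.3935,4.1772) sweep=125.9545

bisector direction at 121.5978° = (-0.523952,0.851748)
center distance |VC| = r/sin(θ/2) = 14.974736/sin(27.0227°) = 32.959009
C = V + |VC|·bis = (-20.5961,16.9617)
T_A = V + ((C−V)·d_A)·d_A = V + 29.3607·d_A = (-5.6691,18.1562)
T_B = V + ((C−V)·d_B)·d_B = V + 29.3607·d_B = (-28.3935,4.1772)
sweep = 180° − θ = 125.9545°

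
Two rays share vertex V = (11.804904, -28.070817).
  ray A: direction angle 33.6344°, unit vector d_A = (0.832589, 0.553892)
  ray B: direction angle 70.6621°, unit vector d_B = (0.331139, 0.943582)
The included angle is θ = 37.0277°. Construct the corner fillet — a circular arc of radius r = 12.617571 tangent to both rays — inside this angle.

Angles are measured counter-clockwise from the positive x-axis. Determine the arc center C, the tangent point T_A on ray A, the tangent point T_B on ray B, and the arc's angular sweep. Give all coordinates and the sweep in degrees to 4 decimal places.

bisector direction at 52.1483° = (0.613620,0.789601)
center distance |VC| = r/sin(θ/2) = 12.617571/sin(18.5139°) = 39.736140
C = V + |VC|·bis = (36.1878,3.3049)
T_A = V + ((C−V)·d_A)·d_A = V + 37.6797·d_A = (43.1766,-7.2004)
T_B = V + ((C−V)·d_B)·d_B = V + 37.6797·d_B = (24.2821,7.4830)
sweep = 180° − θ = 142.9723°

center=(36.1878,3.3049) T_A=(43.1766,-7.2004) T_B=(24.2821,7.4830) sweep=142.9723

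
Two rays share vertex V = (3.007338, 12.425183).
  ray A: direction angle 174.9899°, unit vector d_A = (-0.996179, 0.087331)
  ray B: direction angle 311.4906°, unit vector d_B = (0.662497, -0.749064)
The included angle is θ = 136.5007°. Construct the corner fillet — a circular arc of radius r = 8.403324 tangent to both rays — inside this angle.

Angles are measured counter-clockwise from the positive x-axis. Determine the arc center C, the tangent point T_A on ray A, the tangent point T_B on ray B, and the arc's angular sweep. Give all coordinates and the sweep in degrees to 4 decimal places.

center=(-1.0663,4.3467) T_A=(-0.3324,12.7180) T_B=(5.2284,9.9139) sweep=43.4993

bisector direction at 243.2403° = (-0.450250,-0.892902)
center distance |VC| = r/sin(θ/2) = 8.403324/sin(68.2503°) = 9.047391
C = V + |VC|·bis = (-1.0663,4.3467)
T_A = V + ((C−V)·d_A)·d_A = V + 3.3525·d_A = (-0.3324,12.7180)
T_B = V + ((C−V)·d_B)·d_B = V + 3.3525·d_B = (5.2284,9.9139)
sweep = 180° − θ = 43.4993°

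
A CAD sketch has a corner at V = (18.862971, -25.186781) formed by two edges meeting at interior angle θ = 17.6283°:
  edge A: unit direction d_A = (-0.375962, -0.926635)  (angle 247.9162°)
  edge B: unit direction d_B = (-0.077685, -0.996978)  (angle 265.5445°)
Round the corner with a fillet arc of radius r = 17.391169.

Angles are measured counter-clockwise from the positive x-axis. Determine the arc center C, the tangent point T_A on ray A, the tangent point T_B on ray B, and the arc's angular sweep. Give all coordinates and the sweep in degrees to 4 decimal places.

bisector direction at 256.7303° = (-0.229534,-0.973301)
center distance |VC| = r/sin(θ/2) = 17.391169/sin(8.8141°) = 113.497237
C = V + |VC|·bis = (-7.1885,-135.6537)
T_A = V + ((C−V)·d_A)·d_A = V + 112.1569·d_A = (-23.3038,-129.1153)
T_B = V + ((C−V)·d_B)·d_B = V + 112.1569·d_B = (10.1501,-137.0047)
sweep = 180° − θ = 162.3717°

center=(-7.1885,-135.6537) T_A=(-23.3038,-129.1153) T_B=(10.1501,-137.0047) sweep=162.3717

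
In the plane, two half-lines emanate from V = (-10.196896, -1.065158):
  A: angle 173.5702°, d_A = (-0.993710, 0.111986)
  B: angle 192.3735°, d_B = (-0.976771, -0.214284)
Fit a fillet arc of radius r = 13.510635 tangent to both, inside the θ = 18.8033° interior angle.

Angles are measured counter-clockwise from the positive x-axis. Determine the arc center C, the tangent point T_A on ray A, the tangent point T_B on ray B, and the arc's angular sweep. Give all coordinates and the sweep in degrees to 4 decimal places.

center=(-92.7932,-5.3532) T_A=(-91.2802,8.0725) T_B=(-89.8981,-18.5500) sweep=161.1967

bisector direction at 182.9719° = (-0.998655,-0.051845)
center distance |VC| = r/sin(θ/2) = 13.510635/sin(9.4017°) = 82.707519
C = V + |VC|·bis = (-92.7932,-5.3532)
T_A = V + ((C−V)·d_A)·d_A = V + 81.5965·d_A = (-91.2802,8.0725)
T_B = V + ((C−V)·d_B)·d_B = V + 81.5965·d_B = (-89.8981,-18.5500)
sweep = 180° − θ = 161.1967°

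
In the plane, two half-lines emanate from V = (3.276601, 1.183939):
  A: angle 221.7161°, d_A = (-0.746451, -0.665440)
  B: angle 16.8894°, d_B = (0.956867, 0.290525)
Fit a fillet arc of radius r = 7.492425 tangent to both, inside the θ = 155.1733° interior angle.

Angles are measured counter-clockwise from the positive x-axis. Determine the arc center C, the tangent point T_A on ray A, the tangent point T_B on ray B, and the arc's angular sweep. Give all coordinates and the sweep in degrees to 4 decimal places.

center=(7.0314,-5.5062) T_A=(2.0456,0.0865) T_B=(4.8546,1.6631) sweep=24.8267

bisector direction at 299.3028° = (0.489424,-0.872046)
center distance |VC| = r/sin(θ/2) = 7.492425/sin(77.5867°) = 7.671774
C = V + |VC|·bis = (7.0314,-5.5062)
T_A = V + ((C−V)·d_A)·d_A = V + 1.6491·d_A = (2.0456,0.0865)
T_B = V + ((C−V)·d_B)·d_B = V + 1.6491·d_B = (4.8546,1.6631)
sweep = 180° − θ = 24.8267°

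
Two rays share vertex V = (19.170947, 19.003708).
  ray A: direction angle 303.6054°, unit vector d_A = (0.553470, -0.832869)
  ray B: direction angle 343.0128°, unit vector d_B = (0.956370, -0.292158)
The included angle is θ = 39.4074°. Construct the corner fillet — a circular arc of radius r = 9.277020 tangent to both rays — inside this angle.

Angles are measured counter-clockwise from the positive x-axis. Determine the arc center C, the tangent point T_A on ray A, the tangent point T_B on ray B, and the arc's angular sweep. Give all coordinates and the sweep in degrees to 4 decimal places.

bisector direction at 323.3091° = (0.801871,-0.597498)
center distance |VC| = r/sin(θ/2) = 9.277020/sin(19.7037°) = 27.515508
C = V + |VC|·bis = (41.2348,2.5633)
T_A = V + ((C−V)·d_A)·d_A = V + 25.9044·d_A = (33.5083,-2.5713)
T_B = V + ((C−V)·d_B)·d_B = V + 25.9044·d_B = (43.9452,11.4355)
sweep = 180° − θ = 140.5926°

center=(41.2348,2.5633) T_A=(33.5083,-2.5713) T_B=(43.9452,11.4355) sweep=140.5926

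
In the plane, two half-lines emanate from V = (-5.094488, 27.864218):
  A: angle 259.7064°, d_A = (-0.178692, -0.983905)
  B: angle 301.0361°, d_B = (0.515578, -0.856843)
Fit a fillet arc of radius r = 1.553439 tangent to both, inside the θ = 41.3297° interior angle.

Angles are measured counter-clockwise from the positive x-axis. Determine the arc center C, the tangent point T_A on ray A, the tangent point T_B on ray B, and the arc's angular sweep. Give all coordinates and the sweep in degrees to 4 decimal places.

center=(-4.3020,23.5342) T_A=(-5.8305,23.8118) T_B=(-2.9710,24.3351) sweep=138.6703

bisector direction at 280.3712° = (0.180026,-0.983662)
center distance |VC| = r/sin(θ/2) = 1.553439/sin(20.6649°) = 4.401913
C = V + |VC|·bis = (-4.3020,23.5342)
T_A = V + ((C−V)·d_A)·d_A = V + 4.1187·d_A = (-5.8305,23.8118)
T_B = V + ((C−V)·d_B)·d_B = V + 4.1187·d_B = (-2.9710,24.3351)
sweep = 180° − θ = 138.6703°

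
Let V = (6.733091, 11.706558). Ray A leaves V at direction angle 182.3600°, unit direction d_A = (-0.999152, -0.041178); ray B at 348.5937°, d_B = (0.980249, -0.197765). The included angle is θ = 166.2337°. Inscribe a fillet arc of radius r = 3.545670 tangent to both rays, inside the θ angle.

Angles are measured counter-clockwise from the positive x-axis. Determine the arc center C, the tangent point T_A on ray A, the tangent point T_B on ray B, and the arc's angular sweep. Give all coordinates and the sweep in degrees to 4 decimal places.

bisector direction at 265.4769° = (-0.078862,-0.996886)
center distance |VC| = r/sin(θ/2) = 3.545670/sin(83.1168°) = 3.571410
C = V + |VC|·bis = (6.4514,8.1463)
T_A = V + ((C−V)·d_A)·d_A = V + 0.4280·d_A = (6.3054,11.6889)
T_B = V + ((C−V)·d_B)·d_B = V + 0.4280·d_B = (7.1527,11.6219)
sweep = 180° − θ = 13.7663°

center=(6.4514,8.1463) T_A=(6.3054,11.6889) T_B=(7.1527,11.6219) sweep=13.7663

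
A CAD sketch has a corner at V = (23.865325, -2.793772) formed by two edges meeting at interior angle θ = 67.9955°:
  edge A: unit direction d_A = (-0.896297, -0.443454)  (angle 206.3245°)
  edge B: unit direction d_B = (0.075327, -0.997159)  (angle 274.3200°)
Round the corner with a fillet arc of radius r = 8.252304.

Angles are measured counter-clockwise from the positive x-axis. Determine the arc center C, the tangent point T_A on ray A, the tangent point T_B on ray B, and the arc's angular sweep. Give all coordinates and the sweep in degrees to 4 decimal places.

center=(16.5581,-15.6162) T_A=(12.8986,-8.2197) T_B=(24.7870,-14.9946) sweep=112.0045

bisector direction at 240.3222° = (-0.495121,-0.868824)
center distance |VC| = r/sin(θ/2) = 8.252304/sin(33.9978°) = 14.758386
C = V + |VC|·bis = (16.5581,-15.6162)
T_A = V + ((C−V)·d_A)·d_A = V + 12.2356·d_A = (12.8986,-8.2197)
T_B = V + ((C−V)·d_B)·d_B = V + 12.2356·d_B = (24.7870,-14.9946)
sweep = 180° − θ = 112.0045°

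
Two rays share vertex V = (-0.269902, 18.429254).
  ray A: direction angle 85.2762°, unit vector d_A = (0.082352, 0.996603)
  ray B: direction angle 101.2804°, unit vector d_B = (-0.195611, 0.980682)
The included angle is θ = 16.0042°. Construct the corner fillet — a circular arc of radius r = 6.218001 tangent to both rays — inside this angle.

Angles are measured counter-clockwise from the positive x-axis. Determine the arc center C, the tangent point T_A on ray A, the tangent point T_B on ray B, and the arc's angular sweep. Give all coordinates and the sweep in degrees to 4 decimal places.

center=(-2.8242,63.0227) T_A=(3.3727,62.5106) T_B=(-8.9221,61.8064) sweep=163.9958

bisector direction at 93.2783° = (-0.057186,0.998364)
center distance |VC| = r/sin(θ/2) = 6.218001/sin(8.0021°) = 44.666532
C = V + |VC|·bis = (-2.8242,63.0227)
T_A = V + ((C−V)·d_A)·d_A = V + 44.2316·d_A = (3.3727,62.5106)
T_B = V + ((C−V)·d_B)·d_B = V + 44.2316·d_B = (-8.9221,61.8064)
sweep = 180° − θ = 163.9958°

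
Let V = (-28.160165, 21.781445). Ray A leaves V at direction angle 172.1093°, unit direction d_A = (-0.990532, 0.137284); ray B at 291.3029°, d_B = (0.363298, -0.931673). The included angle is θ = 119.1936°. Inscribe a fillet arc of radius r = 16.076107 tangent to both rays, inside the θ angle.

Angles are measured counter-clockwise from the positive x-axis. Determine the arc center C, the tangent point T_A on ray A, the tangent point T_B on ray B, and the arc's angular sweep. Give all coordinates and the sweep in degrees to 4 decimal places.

center=(-39.7108,7.1525) T_A=(-37.5039,23.0764) T_B=(-24.7332,12.9930) sweep=60.8064

bisector direction at 231.7061° = (-0.619695,-0.784842)
center distance |VC| = r/sin(θ/2) = 16.076107/sin(59.5968°) = 18.639280
C = V + |VC|·bis = (-39.7108,7.1525)
T_A = V + ((C−V)·d_A)·d_A = V + 9.4330·d_A = (-37.5039,23.0764)
T_B = V + ((C−V)·d_B)·d_B = V + 9.4330·d_B = (-24.7332,12.9930)
sweep = 180° − θ = 60.8064°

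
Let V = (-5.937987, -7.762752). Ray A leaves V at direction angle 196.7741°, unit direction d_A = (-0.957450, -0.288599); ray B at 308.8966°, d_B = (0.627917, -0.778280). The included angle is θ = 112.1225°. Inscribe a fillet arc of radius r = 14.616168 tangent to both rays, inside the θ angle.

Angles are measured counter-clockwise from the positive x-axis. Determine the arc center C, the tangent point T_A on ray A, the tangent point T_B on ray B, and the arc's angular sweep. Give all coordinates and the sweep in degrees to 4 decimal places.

center=(-11.1373,-24.5957) T_A=(-15.3555,-10.6014) T_B=(0.2382,-15.4179) sweep=67.8775

bisector direction at 252.8354° = (-0.295119,-0.955461)
center distance |VC| = r/sin(θ/2) = 14.616168/sin(56.0613°) = 17.617591
C = V + |VC|·bis = (-11.1373,-24.5957)
T_A = V + ((C−V)·d_A)·d_A = V + 9.8360·d_A = (-15.3555,-10.6014)
T_B = V + ((C−V)·d_B)·d_B = V + 9.8360·d_B = (0.2382,-15.4179)
sweep = 180° − θ = 67.8775°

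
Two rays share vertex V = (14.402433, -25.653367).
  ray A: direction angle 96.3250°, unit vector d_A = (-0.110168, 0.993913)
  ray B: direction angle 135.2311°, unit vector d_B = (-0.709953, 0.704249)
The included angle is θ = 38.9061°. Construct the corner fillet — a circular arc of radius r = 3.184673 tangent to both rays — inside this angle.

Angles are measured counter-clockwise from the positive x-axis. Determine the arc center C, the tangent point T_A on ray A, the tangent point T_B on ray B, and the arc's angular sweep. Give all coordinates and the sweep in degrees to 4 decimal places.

center=(10.2438,-17.0424) T_A=(13.4091,-16.6915) T_B=(8.0010,-19.3034) sweep=141.0939

bisector direction at 115.7780° = (-0.434886,0.900485)
center distance |VC| = r/sin(θ/2) = 3.184673/sin(19.4531°) = 9.562597
C = V + |VC|·bis = (10.2438,-17.0424)
T_A = V + ((C−V)·d_A)·d_A = V + 9.0167·d_A = (13.4091,-16.6915)
T_B = V + ((C−V)·d_B)·d_B = V + 9.0167·d_B = (8.0010,-19.3034)
sweep = 180° − θ = 141.0939°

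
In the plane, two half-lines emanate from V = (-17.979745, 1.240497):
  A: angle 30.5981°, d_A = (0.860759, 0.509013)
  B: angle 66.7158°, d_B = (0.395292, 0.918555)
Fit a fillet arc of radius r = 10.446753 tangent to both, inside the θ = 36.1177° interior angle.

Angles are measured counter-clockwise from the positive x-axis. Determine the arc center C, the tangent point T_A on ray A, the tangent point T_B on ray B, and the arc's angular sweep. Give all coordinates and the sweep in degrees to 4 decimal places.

center=(4.2813,26.5413) T_A=(9.5988,17.5492) T_B=(-5.3147,30.6708) sweep=143.8823

bisector direction at 48.6570° = (0.660566,0.750768)
center distance |VC| = r/sin(θ/2) = 10.446753/sin(18.0588°) = 33.699890
C = V + |VC|·bis = (4.2813,26.5413)
T_A = V + ((C−V)·d_A)·d_A = V + 32.0398·d_A = (9.5988,17.5492)
T_B = V + ((C−V)·d_B)·d_B = V + 32.0398·d_B = (-5.3147,30.6708)
sweep = 180° − θ = 143.8823°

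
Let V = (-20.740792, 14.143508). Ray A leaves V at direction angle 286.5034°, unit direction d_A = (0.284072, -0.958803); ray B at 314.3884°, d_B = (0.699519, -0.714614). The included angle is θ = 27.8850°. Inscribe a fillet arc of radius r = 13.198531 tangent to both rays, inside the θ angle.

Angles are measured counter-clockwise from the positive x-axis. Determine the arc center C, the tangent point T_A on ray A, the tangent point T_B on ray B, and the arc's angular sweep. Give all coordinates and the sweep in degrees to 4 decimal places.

center=(7.0163,-33.0806) T_A=(-5.6385,-36.8300) T_B=(16.4482,-23.8480) sweep=152.1150

bisector direction at 300.4459° = (0.506725,-0.862108)
center distance |VC| = r/sin(θ/2) = 13.198531/sin(13.9425°) = 54.777504
C = V + |VC|·bis = (7.0163,-33.0806)
T_A = V + ((C−V)·d_A)·d_A = V + 53.1636·d_A = (-5.6385,-36.8300)
T_B = V + ((C−V)·d_B)·d_B = V + 53.1636·d_B = (16.4482,-23.8480)
sweep = 180° − θ = 152.1150°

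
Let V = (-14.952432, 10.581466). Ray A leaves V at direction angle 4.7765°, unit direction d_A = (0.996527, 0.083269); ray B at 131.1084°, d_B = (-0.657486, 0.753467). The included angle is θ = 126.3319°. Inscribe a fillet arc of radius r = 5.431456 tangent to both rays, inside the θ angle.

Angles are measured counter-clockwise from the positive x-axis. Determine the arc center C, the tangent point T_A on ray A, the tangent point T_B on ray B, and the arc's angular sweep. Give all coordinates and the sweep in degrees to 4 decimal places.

bisector direction at 67.9425° = (0.375538,0.926807)
center distance |VC| = r/sin(θ/2) = 5.431456/sin(63.1660°) = 6.086908
C = V + |VC|·bis = (-12.6666,16.2229)
T_A = V + ((C−V)·d_A)·d_A = V + 2.7477·d_A = (-12.2143,10.8103)
T_B = V + ((C−V)·d_B)·d_B = V + 2.7477·d_B = (-16.7590,12.6518)
sweep = 180° − θ = 53.6681°

center=(-12.6666,16.2229) T_A=(-12.2143,10.8103) T_B=(-16.7590,12.6518) sweep=53.6681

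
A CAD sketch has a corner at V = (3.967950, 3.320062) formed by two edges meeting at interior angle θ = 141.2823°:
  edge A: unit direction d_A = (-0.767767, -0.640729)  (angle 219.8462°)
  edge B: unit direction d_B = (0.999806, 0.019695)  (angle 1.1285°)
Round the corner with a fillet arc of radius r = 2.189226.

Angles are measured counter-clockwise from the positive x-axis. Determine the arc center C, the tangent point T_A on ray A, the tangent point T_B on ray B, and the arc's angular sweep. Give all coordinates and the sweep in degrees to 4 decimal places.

bisector direction at 290.4874° = (0.350001,-0.936749)
center distance |VC| = r/sin(θ/2) = 2.189226/sin(70.6411°) = 2.320420
C = V + |VC|·bis = (4.7801,1.1464)
T_A = V + ((C−V)·d_A)·d_A = V + 0.7692·d_A = (3.3774,2.8272)
T_B = V + ((C−V)·d_B)·d_B = V + 0.7692·d_B = (4.7370,3.3352)
sweep = 180° − θ = 38.7177°

center=(4.7801,1.1464) T_A=(3.3774,2.8272) T_B=(4.7370,3.3352) sweep=38.7177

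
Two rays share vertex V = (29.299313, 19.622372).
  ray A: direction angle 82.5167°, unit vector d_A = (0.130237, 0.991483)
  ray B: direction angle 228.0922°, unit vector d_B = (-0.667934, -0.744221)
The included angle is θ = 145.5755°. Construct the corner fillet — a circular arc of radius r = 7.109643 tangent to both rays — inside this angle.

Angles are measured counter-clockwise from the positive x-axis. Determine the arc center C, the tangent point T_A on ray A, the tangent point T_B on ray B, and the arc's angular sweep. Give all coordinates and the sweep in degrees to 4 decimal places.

bisector direction at 155.3045° = (-0.908541,0.417797)
center distance |VC| = r/sin(θ/2) = 7.109643/sin(72.7878°) = 7.442976
C = V + |VC|·bis = (22.5371,22.7320)
T_A = V + ((C−V)·d_A)·d_A = V + 2.2025·d_A = (29.5862,21.8061)
T_B = V + ((C−V)·d_B)·d_B = V + 2.2025·d_B = (27.8282,17.9832)
sweep = 180° − θ = 34.4245°

center=(22.5371,22.7320) T_A=(29.5862,21.8061) T_B=(27.8282,17.9832) sweep=34.4245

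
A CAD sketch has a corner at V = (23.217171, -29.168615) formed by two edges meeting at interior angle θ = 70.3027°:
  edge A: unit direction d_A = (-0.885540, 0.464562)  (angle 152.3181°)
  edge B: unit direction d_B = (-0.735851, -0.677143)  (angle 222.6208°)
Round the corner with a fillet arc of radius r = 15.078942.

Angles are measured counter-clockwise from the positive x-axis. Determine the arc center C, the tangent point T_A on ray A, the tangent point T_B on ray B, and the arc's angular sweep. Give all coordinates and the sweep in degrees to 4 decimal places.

bisector direction at 187.4694° = (-0.991514,-0.129998)
center distance |VC| = r/sin(θ/2) = 15.078942/sin(35.1514°) = 26.190620
C = V + |VC|·bis = (-2.7512,-32.5733)
T_A = V + ((C−V)·d_A)·d_A = V + 21.4143·d_A = (4.2539,-19.2203)
T_B = V + ((C−V)·d_B)·d_B = V + 21.4143·d_B = (7.4594,-43.6692)
sweep = 180° − θ = 109.6973°

center=(-2.7512,-32.5733) T_A=(4.2539,-19.2203) T_B=(7.4594,-43.6692) sweep=109.6973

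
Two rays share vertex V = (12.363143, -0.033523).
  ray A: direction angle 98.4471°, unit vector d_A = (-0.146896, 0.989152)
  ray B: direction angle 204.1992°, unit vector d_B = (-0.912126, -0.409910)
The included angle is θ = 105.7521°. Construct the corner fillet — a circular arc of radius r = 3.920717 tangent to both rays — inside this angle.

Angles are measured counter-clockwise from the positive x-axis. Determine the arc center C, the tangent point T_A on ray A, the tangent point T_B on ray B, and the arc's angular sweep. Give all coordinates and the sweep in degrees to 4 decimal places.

center=(8.0490,2.3261) T_A=(11.9272,2.9021) T_B=(9.6561,-1.2501) sweep=74.2479

bisector direction at 151.3231° = (-0.877340,0.479869)
center distance |VC| = r/sin(θ/2) = 3.920717/sin(52.8760°) = 4.917297
C = V + |VC|·bis = (8.0490,2.3261)
T_A = V + ((C−V)·d_A)·d_A = V + 2.9678·d_A = (11.9272,2.9021)
T_B = V + ((C−V)·d_B)·d_B = V + 2.9678·d_B = (9.6561,-1.2501)
sweep = 180° − θ = 74.2479°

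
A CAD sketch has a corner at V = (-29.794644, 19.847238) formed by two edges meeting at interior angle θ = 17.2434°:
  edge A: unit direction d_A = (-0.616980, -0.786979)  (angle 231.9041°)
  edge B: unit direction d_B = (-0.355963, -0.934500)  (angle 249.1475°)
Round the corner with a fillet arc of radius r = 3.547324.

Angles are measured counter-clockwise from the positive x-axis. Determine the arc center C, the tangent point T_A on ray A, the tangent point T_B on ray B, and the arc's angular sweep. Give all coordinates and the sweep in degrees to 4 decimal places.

bisector direction at 240.5258° = (-0.492032,-0.870577)
center distance |VC| = r/sin(θ/2) = 3.547324/sin(8.6217°) = 23.663054
C = V + |VC|·bis = (-41.4376,-0.7533)
T_A = V + ((C−V)·d_A)·d_A = V + 23.3957·d_A = (-44.2293,1.4353)
T_B = V + ((C−V)·d_B)·d_B = V + 23.3957·d_B = (-38.1226,-2.0160)
sweep = 180° − θ = 162.7566°

center=(-41.4376,-0.7533) T_A=(-44.2293,1.4353) T_B=(-38.1226,-2.0160) sweep=162.7566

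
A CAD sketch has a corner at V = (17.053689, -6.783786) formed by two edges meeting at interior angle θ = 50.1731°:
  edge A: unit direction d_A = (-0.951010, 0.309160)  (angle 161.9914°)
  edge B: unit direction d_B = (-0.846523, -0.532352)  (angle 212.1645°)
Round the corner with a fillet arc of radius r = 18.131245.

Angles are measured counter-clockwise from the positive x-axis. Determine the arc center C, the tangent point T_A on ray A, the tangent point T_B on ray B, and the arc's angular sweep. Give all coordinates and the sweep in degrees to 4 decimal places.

center=(-25.3841,-12.0531) T_A=(-19.7787,5.1899) T_B=(-15.7319,-27.4016) sweep=129.8269

bisector direction at 187.0780° = (-0.992379,-0.123220)
center distance |VC| = r/sin(θ/2) = 18.131245/sin(25.0865°) = 42.763698
C = V + |VC|·bis = (-25.3841,-12.0531)
T_A = V + ((C−V)·d_A)·d_A = V + 38.7297·d_A = (-19.7787,5.1899)
T_B = V + ((C−V)·d_B)·d_B = V + 38.7297·d_B = (-15.7319,-27.4016)
sweep = 180° − θ = 129.8269°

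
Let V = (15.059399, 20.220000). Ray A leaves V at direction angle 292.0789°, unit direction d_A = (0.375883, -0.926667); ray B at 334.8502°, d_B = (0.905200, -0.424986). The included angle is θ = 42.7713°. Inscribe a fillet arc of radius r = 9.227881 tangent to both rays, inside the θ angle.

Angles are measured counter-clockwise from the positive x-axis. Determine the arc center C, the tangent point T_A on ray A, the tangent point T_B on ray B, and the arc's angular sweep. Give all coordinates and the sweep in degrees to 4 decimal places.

bisector direction at 313.4645° = (0.687906,-0.725800)
center distance |VC| = r/sin(θ/2) = 9.227881/sin(21.3856°) = 25.306577
C = V + |VC|·bis = (32.4679,1.8525)
T_A = V + ((C−V)·d_A)·d_A = V + 23.5641·d_A = (23.9168,-1.6161)
T_B = V + ((C−V)·d_B)·d_B = V + 23.5641·d_B = (36.3897,10.2056)
sweep = 180° − θ = 137.2287°

center=(32.4679,1.8525) T_A=(23.9168,-1.6161) T_B=(36.3897,10.2056) sweep=137.2287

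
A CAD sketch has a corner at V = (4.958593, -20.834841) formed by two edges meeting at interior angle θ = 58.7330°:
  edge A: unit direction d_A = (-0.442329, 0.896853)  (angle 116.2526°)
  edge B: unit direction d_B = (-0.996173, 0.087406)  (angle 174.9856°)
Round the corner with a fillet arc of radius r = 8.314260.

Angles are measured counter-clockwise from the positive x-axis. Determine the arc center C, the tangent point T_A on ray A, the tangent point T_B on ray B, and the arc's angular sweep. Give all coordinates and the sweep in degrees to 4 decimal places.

center=(-9.0338,-11.2609) T_A=(-1.5771,-7.5833) T_B=(-9.7605,-19.5434) sweep=121.2670

bisector direction at 145.6191° = (-0.825302,0.564692)
center distance |VC| = r/sin(θ/2) = 8.314260/sin(29.3665°) = 16.954235
C = V + |VC|·bis = (-9.0338,-11.2609)
T_A = V + ((C−V)·d_A)·d_A = V + 14.7756·d_A = (-1.5771,-7.5833)
T_B = V + ((C−V)·d_B)·d_B = V + 14.7756·d_B = (-9.7605,-19.5434)
sweep = 180° − θ = 121.2670°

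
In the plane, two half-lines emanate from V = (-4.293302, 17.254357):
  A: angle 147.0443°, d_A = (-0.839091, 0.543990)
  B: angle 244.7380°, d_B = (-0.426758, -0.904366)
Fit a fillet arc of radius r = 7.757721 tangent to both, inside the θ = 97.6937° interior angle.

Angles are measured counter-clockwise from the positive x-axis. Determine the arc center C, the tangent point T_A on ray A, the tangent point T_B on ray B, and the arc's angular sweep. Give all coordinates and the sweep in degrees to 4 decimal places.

center=(-14.2026,14.4333) T_A=(-9.9825,20.9427) T_B=(-7.1868,11.1226) sweep=82.3063

bisector direction at 195.8911° = (-0.961784,-0.273811)
center distance |VC| = r/sin(θ/2) = 7.757721/sin(48.8469°) = 10.303058
C = V + |VC|·bis = (-14.2026,14.4333)
T_A = V + ((C−V)·d_A)·d_A = V + 6.7802·d_A = (-9.9825,20.9427)
T_B = V + ((C−V)·d_B)·d_B = V + 6.7802·d_B = (-7.1868,11.1226)
sweep = 180° − θ = 82.3063°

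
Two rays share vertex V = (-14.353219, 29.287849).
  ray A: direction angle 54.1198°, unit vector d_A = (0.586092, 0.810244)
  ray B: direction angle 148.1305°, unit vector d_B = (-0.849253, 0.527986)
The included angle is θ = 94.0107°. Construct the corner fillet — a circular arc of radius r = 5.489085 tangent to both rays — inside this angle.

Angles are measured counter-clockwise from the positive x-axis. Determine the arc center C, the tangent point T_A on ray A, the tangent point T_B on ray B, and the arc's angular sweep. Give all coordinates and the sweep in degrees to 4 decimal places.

bisector direction at 101.1252° = (-0.192953,0.981208)
center distance |VC| = r/sin(θ/2) = 5.489085/sin(47.0053°) = 7.504723
C = V + |VC|·bis = (-15.8013,36.6515)
T_A = V + ((C−V)·d_A)·d_A = V + 5.1177·d_A = (-11.3538,33.4344)
T_B = V + ((C−V)·d_B)·d_B = V + 5.1177·d_B = (-18.6994,31.9899)
sweep = 180° − θ = 85.9893°

center=(-15.8013,36.6515) T_A=(-11.3538,33.4344) T_B=(-18.6994,31.9899) sweep=85.9893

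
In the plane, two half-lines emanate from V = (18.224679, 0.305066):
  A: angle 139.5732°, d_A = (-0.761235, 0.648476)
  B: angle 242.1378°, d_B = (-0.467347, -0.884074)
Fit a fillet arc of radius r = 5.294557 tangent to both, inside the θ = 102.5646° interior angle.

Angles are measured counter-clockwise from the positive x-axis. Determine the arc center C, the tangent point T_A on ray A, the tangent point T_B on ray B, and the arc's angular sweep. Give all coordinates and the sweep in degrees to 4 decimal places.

bisector direction at 190.8555° = (-0.982105,-0.188333)
center distance |VC| = r/sin(θ/2) = 5.294557/sin(51.2823°) = 6.785830
C = V + |VC|·bis = (11.5603,-0.9729)
T_A = V + ((C−V)·d_A)·d_A = V + 4.2444·d_A = (14.9937,3.0575)
T_B = V + ((C−V)·d_B)·d_B = V + 4.2444·d_B = (16.2411,-3.4473)
sweep = 180° − θ = 77.4354°

center=(11.5603,-0.9729) T_A=(14.9937,3.0575) T_B=(16.2411,-3.4473) sweep=77.4354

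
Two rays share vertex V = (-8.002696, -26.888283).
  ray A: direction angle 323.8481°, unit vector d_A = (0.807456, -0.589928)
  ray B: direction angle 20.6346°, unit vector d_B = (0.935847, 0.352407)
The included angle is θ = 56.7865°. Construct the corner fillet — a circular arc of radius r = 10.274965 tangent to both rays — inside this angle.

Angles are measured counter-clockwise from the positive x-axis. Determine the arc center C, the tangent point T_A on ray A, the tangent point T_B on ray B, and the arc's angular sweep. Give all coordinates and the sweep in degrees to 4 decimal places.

bisector direction at 352.2413° = (0.990846,-0.135001)
center distance |VC| = r/sin(θ/2) = 10.274965/sin(28.3932°) = 21.607824
C = V + |VC|·bis = (13.4073,-29.8054)
T_A = V + ((C−V)·d_A)·d_A = V + 19.0085·d_A = (7.3458,-38.1019)
T_B = V + ((C−V)·d_B)·d_B = V + 19.0085·d_B = (9.7864,-20.1896)
sweep = 180° − θ = 123.2135°

center=(13.4073,-29.8054) T_A=(7.3458,-38.1019) T_B=(9.7864,-20.1896) sweep=123.2135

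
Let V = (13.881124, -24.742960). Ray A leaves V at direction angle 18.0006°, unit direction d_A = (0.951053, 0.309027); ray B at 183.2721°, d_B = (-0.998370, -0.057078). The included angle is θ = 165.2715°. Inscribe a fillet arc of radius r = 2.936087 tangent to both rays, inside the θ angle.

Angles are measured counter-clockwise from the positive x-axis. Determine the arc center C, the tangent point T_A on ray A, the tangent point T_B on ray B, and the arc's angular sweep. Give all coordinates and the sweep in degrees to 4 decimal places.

center=(13.3347,-21.8333) T_A=(14.2420,-24.6257) T_B=(13.5023,-24.7646) sweep=14.7285

bisector direction at 100.6363° = (-0.184575,0.982818)
center distance |VC| = r/sin(θ/2) = 2.936087/sin(82.6358°) = 2.960507
C = V + |VC|·bis = (13.3347,-21.8333)
T_A = V + ((C−V)·d_A)·d_A = V + 0.3795·d_A = (14.2420,-24.6257)
T_B = V + ((C−V)·d_B)·d_B = V + 0.3795·d_B = (13.5023,-24.7646)
sweep = 180° − θ = 14.7285°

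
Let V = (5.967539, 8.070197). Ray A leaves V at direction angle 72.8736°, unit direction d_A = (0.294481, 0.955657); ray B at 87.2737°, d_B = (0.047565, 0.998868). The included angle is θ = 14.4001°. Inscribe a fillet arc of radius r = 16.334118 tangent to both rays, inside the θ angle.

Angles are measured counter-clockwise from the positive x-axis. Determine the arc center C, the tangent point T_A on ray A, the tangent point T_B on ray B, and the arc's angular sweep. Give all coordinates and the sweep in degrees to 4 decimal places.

center=(28.4332,136.4439) T_A=(44.0430,131.6338) T_B=(12.1175,137.2208) sweep=165.5999

bisector direction at 80.0737° = (0.172382,0.985030)
center distance |VC| = r/sin(θ/2) = 16.334118/sin(7.2001°) = 130.324613
C = V + |VC|·bis = (28.4332,136.4439)
T_A = V + ((C−V)·d_A)·d_A = V + 129.2970·d_A = (44.0430,131.6338)
T_B = V + ((C−V)·d_B)·d_B = V + 129.2970·d_B = (12.1175,137.2208)
sweep = 180° − θ = 165.5999°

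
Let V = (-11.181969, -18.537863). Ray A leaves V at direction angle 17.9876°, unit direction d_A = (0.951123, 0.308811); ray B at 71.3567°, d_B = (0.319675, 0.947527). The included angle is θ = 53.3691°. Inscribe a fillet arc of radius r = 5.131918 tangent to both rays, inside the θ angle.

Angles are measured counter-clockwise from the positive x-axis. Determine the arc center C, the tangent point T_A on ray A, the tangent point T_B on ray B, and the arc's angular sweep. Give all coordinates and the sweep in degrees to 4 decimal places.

bisector direction at 44.6722° = (0.711141,0.703049)
center distance |VC| = r/sin(θ/2) = 5.131918/sin(26.6846°) = 11.427674
C = V + |VC|·bis = (-3.0553,-10.5036)
T_A = V + ((C−V)·d_A)·d_A = V + 10.2105·d_A = (-1.4705,-15.3847)
T_B = V + ((C−V)·d_B)·d_B = V + 10.2105·d_B = (-7.9179,-8.8631)
sweep = 180° − θ = 126.6309°

center=(-3.0553,-10.5036) T_A=(-1.4705,-15.3847) T_B=(-7.9179,-8.8631) sweep=126.6309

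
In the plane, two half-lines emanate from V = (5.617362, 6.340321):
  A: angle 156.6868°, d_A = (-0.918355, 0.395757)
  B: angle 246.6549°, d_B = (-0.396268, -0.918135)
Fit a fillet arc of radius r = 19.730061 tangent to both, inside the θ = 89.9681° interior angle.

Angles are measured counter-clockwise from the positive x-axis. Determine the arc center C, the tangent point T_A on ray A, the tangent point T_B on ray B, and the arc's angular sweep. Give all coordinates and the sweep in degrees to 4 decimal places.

center=(-20.3202,-3.9662) T_A=(-12.5119,14.1530) T_B=(-2.2054,-11.7846) sweep=90.0319

bisector direction at 201.6709° = (-0.929321,-0.369274)
center distance |VC| = r/sin(θ/2) = 19.730061/sin(44.9841°) = 27.910291
C = V + |VC|·bis = (-20.3202,-3.9662)
T_A = V + ((C−V)·d_A)·d_A = V + 19.7410·d_A = (-12.5119,14.1530)
T_B = V + ((C−V)·d_B)·d_B = V + 19.7410·d_B = (-2.2054,-11.7846)
sweep = 180° − θ = 90.0319°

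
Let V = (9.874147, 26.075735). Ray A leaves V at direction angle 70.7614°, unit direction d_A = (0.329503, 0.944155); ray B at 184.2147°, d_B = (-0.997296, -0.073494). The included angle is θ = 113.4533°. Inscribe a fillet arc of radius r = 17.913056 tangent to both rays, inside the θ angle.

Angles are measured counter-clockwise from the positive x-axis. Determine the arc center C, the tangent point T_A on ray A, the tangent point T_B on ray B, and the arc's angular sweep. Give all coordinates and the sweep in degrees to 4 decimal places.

bisector direction at 127.4881° = (-0.608596,0.793480)
center distance |VC| = r/sin(θ/2) = 17.913056/sin(56.7266°) = 21.425495
C = V + |VC|·bis = (-3.1653,43.0764)
T_A = V + ((C−V)·d_A)·d_A = V + 11.7548·d_A = (13.7474,37.1740)
T_B = V + ((C−V)·d_B)·d_B = V + 11.7548·d_B = (-1.8488,25.2118)
sweep = 180° − θ = 66.5467°

center=(-3.1653,43.0764) T_A=(13.7474,37.1740) T_B=(-1.8488,25.2118) sweep=66.5467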